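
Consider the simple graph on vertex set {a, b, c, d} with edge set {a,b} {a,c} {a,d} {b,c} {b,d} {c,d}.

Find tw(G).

A width-3 tree decomposition is:
Bags: B1 = {a, b, c, d}
Tree: (single bag)
A single bag containing all 4 vertices is trivially a valid decomposition of width 3. On the other hand G contains the 4-clique {a, b, c, d}. A clique must lie in a single bag of any decomposition, so no decomposition can have width below 3. Combining the bounds, tw(G) = 3.

3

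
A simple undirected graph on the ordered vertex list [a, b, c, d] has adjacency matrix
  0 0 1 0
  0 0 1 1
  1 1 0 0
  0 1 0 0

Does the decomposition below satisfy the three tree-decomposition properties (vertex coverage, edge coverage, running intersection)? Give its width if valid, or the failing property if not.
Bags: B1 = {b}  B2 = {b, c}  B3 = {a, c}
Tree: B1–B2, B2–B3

No — vertex d appears in no bag.

A tree decomposition must satisfy three properties: every vertex lies in some bag; for every edge, both endpoints lie together in some bag; and for every vertex, the bags containing it form a connected subtree. Here vertex d appears in no bag, so the decomposition is invalid.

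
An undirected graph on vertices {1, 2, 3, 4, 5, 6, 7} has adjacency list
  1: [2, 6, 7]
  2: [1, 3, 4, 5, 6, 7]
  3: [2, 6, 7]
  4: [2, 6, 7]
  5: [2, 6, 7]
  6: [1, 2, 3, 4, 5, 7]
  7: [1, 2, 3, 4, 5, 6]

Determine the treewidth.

A width-3 tree decomposition is:
Bags: B1 = {2, 5, 6, 7}  B2 = {2, 3, 6, 7}  B3 = {1, 2, 6, 7}  B4 = {2, 4, 6, 7}
Tree: B1–B2, B2–B3, B2–B4
Every bag has size at most 4, so the width is 4 − 1 = 3 and tw(G) ≤ 3. For the lower bound, the 4 vertices {1, 2, 6, 7} are pairwise adjacent, and any tree decomposition puts a clique entirely inside one bag — forcing width ≥ 3. Hence tw(G) = 3 exactly.

3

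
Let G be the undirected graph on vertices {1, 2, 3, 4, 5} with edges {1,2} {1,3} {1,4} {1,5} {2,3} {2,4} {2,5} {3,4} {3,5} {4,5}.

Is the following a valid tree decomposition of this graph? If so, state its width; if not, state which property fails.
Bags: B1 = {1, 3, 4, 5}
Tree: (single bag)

A tree decomposition must satisfy three properties: every vertex lies in some bag; for every edge, both endpoints lie together in some bag; and for every vertex, the bags containing it form a connected subtree. Here vertex 2 appears in no bag, so the decomposition is invalid.

No — vertex 2 appears in no bag.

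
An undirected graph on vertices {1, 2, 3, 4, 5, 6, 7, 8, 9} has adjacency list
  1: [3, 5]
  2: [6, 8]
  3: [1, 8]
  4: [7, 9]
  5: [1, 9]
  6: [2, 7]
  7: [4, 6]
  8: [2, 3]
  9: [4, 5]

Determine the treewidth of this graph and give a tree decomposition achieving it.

Treewidth 2.
One such decomposition:
Bags: B1 = {2, 6, 7}  B2 = {2, 4, 7}  B3 = {2, 4, 9}  B4 = {2, 5, 9}  B5 = {1, 2, 5}  B6 = {1, 2, 3}  B7 = {2, 3, 8}
Tree: B1–B2, B2–B3, B3–B4, B4–B5, B5–B6, B6–B7

The largest bag has 3 vertices, giving width 2; this decomposition certifies tw(G) ≤ 2. Since 2–6–7–4–9–5–1–3–8–2 is a cycle in G, G is not acyclic. Forests are exactly the graphs of treewidth ≤ 1, so tw(G) ≥ 2. Therefore the treewidth is 2.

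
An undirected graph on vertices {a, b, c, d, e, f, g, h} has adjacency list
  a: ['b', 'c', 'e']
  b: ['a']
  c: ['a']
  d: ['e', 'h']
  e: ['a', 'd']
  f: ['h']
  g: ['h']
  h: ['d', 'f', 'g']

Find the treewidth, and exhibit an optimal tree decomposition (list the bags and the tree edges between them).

Treewidth 1.
Bags: B1 = {a, e}  B2 = {d, e}  B3 = {a, c}  B4 = {d, h}  B5 = {f, h}  B6 = {a, b}  B7 = {g, h}
Tree: B1–B2, B1–B3, B2–B4, B4–B5, B3–B6, B5–B7

Each bag holds 2 vertices, so the decomposition has width 1, which upper-bounds the treewidth. G has an edge, so its treewidth is at least 1. Therefore the treewidth is 1.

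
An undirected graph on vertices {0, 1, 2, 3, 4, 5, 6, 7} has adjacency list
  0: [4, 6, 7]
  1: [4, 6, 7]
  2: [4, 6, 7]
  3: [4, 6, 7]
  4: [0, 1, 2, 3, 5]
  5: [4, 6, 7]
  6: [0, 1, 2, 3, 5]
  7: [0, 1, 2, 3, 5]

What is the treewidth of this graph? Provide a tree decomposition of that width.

Treewidth 3.
Bags: B1 = {4, 5, 6, 7}  B2 = {1, 4, 6, 7}  B3 = {2, 4, 6, 7}  B4 = {0, 4, 6, 7}  B5 = {3, 4, 6, 7}
Tree: B1–B2, B2–B3, B3–B4, B4–B5

Every bag has size at most 4, so the width is 4 − 1 = 3 and tw(G) ≤ 3. For the lower bound: the 4 vertex sets {5,6}, {1,7}, {4}, {2} are disjoint, each induces a connected subgraph, and every pair is joined by at least one edge of G. Contracting each set to a single vertex therefore yields K_{4} as a minor, and since treewidth is minor-monotone, tw(G) ≥ tw(K_{4}) = 3. Hence tw(G) = 3 exactly.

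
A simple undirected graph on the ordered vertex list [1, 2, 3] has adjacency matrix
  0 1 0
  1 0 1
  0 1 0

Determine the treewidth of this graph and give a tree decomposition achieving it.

Treewidth 1.
One optimal decomposition is:
Bags: B1 = {1, 2}  B2 = {2, 3}
Tree: B1–B2

The largest bag has 2 vertices, giving width 1; this decomposition certifies tw(G) ≤ 1. G has an edge, so its treewidth is at least 1. Therefore the treewidth is 1.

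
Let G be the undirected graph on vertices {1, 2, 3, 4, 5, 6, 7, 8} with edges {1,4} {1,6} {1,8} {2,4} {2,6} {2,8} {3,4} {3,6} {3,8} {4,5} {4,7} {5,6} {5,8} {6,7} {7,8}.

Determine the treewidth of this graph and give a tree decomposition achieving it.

The largest bag has 4 vertices, giving width 3; this decomposition certifies tw(G) ≤ 3. For the lower bound: the 4 vertex sets {5,6}, {1,4}, {8}, {2} are disjoint, each induces a connected subgraph, and every pair is joined by at least one edge of G. Contracting each set to a single vertex therefore yields K_{4} as a minor, and since treewidth is minor-monotone, tw(G) ≥ tw(K_{4}) = 3. The upper and lower bounds meet at 3, so that is the treewidth.

Treewidth 3.
One such decomposition:
Bags: B1 = {4, 5, 6, 8}  B2 = {1, 4, 6, 8}  B3 = {2, 4, 6, 8}  B4 = {3, 4, 6, 8}  B5 = {4, 6, 7, 8}
Tree: B1–B2, B2–B3, B3–B4, B4–B5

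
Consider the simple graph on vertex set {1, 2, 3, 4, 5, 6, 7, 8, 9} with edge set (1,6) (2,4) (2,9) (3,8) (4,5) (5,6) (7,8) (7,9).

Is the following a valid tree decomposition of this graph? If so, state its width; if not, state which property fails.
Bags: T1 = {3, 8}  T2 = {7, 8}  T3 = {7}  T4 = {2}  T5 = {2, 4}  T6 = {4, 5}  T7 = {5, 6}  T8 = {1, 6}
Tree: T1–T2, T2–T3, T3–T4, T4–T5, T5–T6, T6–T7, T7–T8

No — vertex 9 appears in no bag.

A tree decomposition must satisfy three properties: every vertex lies in some bag; for every edge, both endpoints lie together in some bag; and for every vertex, the bags containing it form a connected subtree. Here vertex 9 appears in no bag, so the decomposition is invalid.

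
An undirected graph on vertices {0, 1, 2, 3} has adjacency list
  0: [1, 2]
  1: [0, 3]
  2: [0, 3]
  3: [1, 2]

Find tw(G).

2

A width-2 tree decomposition is:
Bags: B1 = {1, 2, 3}  B2 = {0, 1, 2}
Tree: B1–B2
Every bag has size at most 3, so the width is 3 − 1 = 2 and tw(G) ≤ 2. The edges 2–3–1–0–2 form a cycle, so G is not a tree and its treewidth is at least 2. Therefore the treewidth is 2.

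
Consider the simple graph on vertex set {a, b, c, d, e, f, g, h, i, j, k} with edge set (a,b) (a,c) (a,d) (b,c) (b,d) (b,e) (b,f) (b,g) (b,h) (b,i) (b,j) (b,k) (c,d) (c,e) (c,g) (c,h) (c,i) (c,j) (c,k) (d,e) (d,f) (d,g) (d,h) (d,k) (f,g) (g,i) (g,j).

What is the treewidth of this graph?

A width-3 tree decomposition is:
Bags: B1 = {b, c, d, h}  B2 = {b, c, d, k}  B3 = {a, b, c, d}  B4 = {b, c, d, g}  B5 = {b, d, f, g}  B6 = {b, c, d, e}  B7 = {b, c, g, i}  B8 = {b, c, g, j}
Tree: B1–B2, B2–B3, B3–B4, B4–B5, B3–B6, B4–B7, B4–B8
Every bag has size at most 4, so the width is 4 − 1 = 3 and tw(G) ≤ 3. Conversely, {b, c, d, g} is a clique of size 4, and the vertices of any clique must share a bag in every tree decomposition; so some bag has ≥ 4 vertices and tw(G) ≥ 3. The upper and lower bounds meet at 3, so that is the treewidth.

3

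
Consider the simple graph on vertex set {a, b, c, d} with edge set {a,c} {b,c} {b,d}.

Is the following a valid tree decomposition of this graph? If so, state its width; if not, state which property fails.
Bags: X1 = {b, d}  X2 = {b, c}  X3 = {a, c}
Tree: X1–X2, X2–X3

Yes; width 1.

Every vertex of G appears in some bag (union = {a, b, c, d}); every edge is covered by a bag; and for each vertex v the set of bags containing v is connected in the bag tree. The decomposition is therefore valid. The largest bag has 2 vertices, so the width is 1.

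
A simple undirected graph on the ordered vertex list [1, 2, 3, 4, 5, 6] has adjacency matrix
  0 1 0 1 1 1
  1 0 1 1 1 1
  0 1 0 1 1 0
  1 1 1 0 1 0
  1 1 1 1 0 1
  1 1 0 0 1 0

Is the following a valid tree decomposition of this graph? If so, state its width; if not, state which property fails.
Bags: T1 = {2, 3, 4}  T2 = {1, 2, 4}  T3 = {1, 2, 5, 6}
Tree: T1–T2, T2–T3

No — edge (3,5) lies in no bag.

A tree decomposition must satisfy three properties: every vertex lies in some bag; for every edge, both endpoints lie together in some bag; and for every vertex, the bags containing it form a connected subtree. Here edge (3,5) lies in no bag, so the decomposition is invalid.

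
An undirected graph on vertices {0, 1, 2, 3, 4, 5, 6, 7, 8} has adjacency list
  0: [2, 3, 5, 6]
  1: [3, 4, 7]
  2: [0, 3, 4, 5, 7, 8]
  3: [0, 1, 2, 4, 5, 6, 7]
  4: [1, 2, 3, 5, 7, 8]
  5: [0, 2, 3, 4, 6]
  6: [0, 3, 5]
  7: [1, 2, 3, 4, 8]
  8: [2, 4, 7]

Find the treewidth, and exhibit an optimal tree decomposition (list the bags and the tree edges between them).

Treewidth 3.
One optimal decomposition is:
Bags: B1 = {2, 3, 4, 7}  B2 = {2, 3, 4, 5}  B3 = {0, 2, 3, 5}  B4 = {2, 4, 7, 8}  B5 = {0, 3, 5, 6}  B6 = {1, 3, 4, 7}
Tree: B1–B2, B2–B3, B1–B4, B3–B5, B1–B6

Every bag has size at most 4, so the width is 4 − 1 = 3 and tw(G) ≤ 3. For the lower bound, the 4 vertices {2, 4, 7, 8} are pairwise adjacent, and any tree decomposition puts a clique entirely inside one bag — forcing width ≥ 3. Combining the bounds, tw(G) = 3.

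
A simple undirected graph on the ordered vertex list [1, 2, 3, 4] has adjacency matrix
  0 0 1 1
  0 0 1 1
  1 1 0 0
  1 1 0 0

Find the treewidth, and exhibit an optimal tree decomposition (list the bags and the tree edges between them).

Treewidth 2.
Bags: B1 = {2, 3, 4}  B2 = {1, 3, 4}
Tree: B1–B2

Every bag has size at most 3, so the width is 3 − 1 = 2 and tw(G) ≤ 2. The edges 3–2–4–1–3 form a cycle, so G is not a tree and its treewidth is at least 2. Therefore the treewidth is 2.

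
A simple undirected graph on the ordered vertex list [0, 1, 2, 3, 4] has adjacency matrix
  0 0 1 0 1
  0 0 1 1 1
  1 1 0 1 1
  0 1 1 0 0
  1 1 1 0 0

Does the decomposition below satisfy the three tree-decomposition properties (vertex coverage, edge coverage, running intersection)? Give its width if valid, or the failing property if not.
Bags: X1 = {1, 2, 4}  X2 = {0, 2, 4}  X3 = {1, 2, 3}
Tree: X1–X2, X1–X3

Checking the three conditions: (i) the bags cover all of {0, 1, 2, 3, 4}; (ii) for each edge, some bag contains both endpoints; (iii) the bags containing any fixed vertex form a subtree. All hold, so the decomposition is valid with width 3 − 1 = 2.

Yes; width 2.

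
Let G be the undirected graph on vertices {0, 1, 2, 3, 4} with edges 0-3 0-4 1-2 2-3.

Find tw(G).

1

A width-1 tree decomposition is:
Bags: B1 = {1, 2}  B2 = {2, 3}  B3 = {0, 3}  B4 = {0, 4}
Tree: B1–B2, B2–B3, B3–B4
The largest bag has 2 vertices, giving width 1; this decomposition certifies tw(G) ≤ 1. Any graph with an edge has treewidth ≥ 1, and G has the edge 1–2. Combining the bounds, tw(G) = 1.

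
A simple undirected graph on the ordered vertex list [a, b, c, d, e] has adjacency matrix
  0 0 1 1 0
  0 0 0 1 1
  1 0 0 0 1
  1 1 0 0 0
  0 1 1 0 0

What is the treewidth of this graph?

A width-2 tree decomposition is:
Bags: B1 = {a, b, d}  B2 = {a, b, e}  B3 = {a, c, e}
Tree: B1–B2, B2–B3
Each bag holds 3 vertices, so the decomposition has width 2, which upper-bounds the treewidth. The edges a–d–b–e–c–a form a cycle, so G is not a tree and its treewidth is at least 2. Therefore the treewidth is 2.

2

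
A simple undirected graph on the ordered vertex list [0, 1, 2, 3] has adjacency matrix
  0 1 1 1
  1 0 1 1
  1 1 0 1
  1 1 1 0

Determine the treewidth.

3

A width-3 tree decomposition is:
Bags: B1 = {0, 1, 2, 3}
Tree: (single bag)
With just one bag of size 4, the width is 4 − 1 = 3, so tw(G) ≤ 3. Conversely, {0, 1, 2, 3} is a clique of size 4, and the vertices of any clique must share a bag in every tree decomposition; so some bag has ≥ 4 vertices and tw(G) ≥ 3. Hence tw(G) = 3 exactly.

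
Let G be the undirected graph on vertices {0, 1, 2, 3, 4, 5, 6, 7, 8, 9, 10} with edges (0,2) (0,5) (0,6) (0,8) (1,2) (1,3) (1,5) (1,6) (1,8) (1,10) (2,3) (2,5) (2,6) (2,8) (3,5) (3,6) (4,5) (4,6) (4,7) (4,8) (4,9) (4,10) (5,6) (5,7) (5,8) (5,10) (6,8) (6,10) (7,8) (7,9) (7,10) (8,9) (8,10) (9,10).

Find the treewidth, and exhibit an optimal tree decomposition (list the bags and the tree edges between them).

Each bag holds 5 vertices, so the decomposition has width 4, which upper-bounds the treewidth. On the other hand G contains the 5-clique {4, 7, 8, 9, 10}. A clique must lie in a single bag of any decomposition, so no decomposition can have width below 4. Therefore the treewidth is 4.

Treewidth 4.
One optimal decomposition is:
Bags: B1 = {4, 5, 7, 8, 10}  B2 = {4, 5, 6, 8, 10}  B3 = {1, 5, 6, 8, 10}  B4 = {4, 7, 8, 9, 10}  B5 = {1, 2, 5, 6, 8}  B6 = {0, 2, 5, 6, 8}  B7 = {1, 2, 3, 5, 6}
Tree: B1–B2, B2–B3, B1–B4, B3–B5, B5–B6, B5–B7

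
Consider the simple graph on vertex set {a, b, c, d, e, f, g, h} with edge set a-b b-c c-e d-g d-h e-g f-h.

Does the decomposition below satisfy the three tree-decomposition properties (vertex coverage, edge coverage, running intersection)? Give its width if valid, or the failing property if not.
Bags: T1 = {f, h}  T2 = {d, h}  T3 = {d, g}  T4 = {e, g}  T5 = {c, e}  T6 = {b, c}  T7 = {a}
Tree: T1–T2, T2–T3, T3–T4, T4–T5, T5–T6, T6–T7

A tree decomposition must satisfy three properties: every vertex lies in some bag; for every edge, both endpoints lie together in some bag; and for every vertex, the bags containing it form a connected subtree. Here edge (b,a) lies in no bag, so the decomposition is invalid.

No — edge (b,a) lies in no bag.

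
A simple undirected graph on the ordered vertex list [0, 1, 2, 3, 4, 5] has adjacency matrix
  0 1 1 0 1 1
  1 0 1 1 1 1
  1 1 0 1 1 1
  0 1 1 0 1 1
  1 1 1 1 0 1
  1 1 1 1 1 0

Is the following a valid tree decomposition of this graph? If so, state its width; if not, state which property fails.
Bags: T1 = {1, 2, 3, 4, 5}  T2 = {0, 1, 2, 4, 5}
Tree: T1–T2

Yes; width 4.

Checking the three conditions: (i) the bags cover all of {0, 1, 2, 3, 4, 5}; (ii) for each edge, some bag contains both endpoints; (iii) the bags containing any fixed vertex form a subtree. All hold, so the decomposition is valid with width 5 − 1 = 4.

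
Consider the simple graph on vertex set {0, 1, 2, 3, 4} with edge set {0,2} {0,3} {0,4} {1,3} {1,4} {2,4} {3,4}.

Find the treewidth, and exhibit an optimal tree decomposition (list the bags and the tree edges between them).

The largest bag has 3 vertices, giving width 2; this decomposition certifies tw(G) ≤ 2. On the other hand G contains the 3-clique {0, 2, 4}. A clique must lie in a single bag of any decomposition, so no decomposition can have width below 2. Combining the bounds, tw(G) = 2.

Treewidth 2.
One optimal decomposition is:
Bags: B1 = {0, 3, 4}  B2 = {1, 3, 4}  B3 = {0, 2, 4}
Tree: B1–B2, B1–B3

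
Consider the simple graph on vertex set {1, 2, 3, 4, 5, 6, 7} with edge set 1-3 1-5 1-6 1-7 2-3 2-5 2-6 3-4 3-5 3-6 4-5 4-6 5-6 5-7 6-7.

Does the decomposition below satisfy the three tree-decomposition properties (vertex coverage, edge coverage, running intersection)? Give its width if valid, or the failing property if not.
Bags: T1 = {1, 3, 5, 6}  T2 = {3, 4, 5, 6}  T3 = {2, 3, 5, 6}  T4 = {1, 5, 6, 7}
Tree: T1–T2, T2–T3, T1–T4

Yes; width 3.

Checking the three conditions: (i) the bags cover all of {1, 2, 3, 4, 5, 6, 7}; (ii) for each edge, some bag contains both endpoints; (iii) the bags containing any fixed vertex form a subtree. All hold, so the decomposition is valid with width 4 − 1 = 3.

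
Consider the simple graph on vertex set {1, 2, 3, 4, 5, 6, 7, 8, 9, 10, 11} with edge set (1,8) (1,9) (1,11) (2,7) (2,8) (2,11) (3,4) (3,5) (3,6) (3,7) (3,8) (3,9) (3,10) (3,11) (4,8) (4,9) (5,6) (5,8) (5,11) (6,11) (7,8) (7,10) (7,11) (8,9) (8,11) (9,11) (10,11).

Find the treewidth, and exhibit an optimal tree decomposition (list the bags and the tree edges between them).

Treewidth 3.
One optimal decomposition is:
Bags: B1 = {3, 5, 6, 11}  B2 = {3, 5, 8, 11}  B3 = {3, 7, 8, 11}  B4 = {3, 8, 9, 11}  B5 = {3, 4, 8, 9}  B6 = {3, 7, 10, 11}  B7 = {2, 7, 8, 11}  B8 = {1, 8, 9, 11}
Tree: B1–B2, B2–B3, B3–B4, B4–B5, B3–B6, B3–B7, B4–B8

Every bag has size at most 4, so the width is 4 − 1 = 3 and tw(G) ≤ 3. On the other hand G contains the 4-clique {1, 8, 9, 11}. A clique must lie in a single bag of any decomposition, so no decomposition can have width below 3. Combining the bounds, tw(G) = 3.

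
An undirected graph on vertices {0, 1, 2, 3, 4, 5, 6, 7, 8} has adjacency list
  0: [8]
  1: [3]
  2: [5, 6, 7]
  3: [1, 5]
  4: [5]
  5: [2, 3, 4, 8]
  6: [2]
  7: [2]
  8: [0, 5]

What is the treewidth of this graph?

A width-1 tree decomposition is:
Bags: B1 = {5, 8}  B2 = {3, 5}  B3 = {0, 8}  B4 = {2, 5}  B5 = {2, 6}  B6 = {1, 3}  B7 = {4, 5}  B8 = {2, 7}
Tree: B1–B2, B1–B3, B2–B4, B4–B5, B2–B6, B2–B7, B4–B8
The largest bag has 2 vertices, giving width 1; this decomposition certifies tw(G) ≤ 1. Any graph with an edge has treewidth ≥ 1, and G has the edge 8–5. Therefore the treewidth is 1.

1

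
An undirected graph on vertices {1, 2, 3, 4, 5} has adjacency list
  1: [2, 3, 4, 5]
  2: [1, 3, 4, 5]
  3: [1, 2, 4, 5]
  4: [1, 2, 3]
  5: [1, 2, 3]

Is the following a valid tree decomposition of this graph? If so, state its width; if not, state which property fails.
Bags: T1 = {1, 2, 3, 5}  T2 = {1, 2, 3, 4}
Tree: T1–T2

Yes; width 3.

Every vertex of G appears in some bag (union = {1, 2, 3, 4, 5}); every edge is covered by a bag; and for each vertex v the set of bags containing v is connected in the bag tree. The decomposition is therefore valid. The largest bag has 4 vertices, so the width is 3.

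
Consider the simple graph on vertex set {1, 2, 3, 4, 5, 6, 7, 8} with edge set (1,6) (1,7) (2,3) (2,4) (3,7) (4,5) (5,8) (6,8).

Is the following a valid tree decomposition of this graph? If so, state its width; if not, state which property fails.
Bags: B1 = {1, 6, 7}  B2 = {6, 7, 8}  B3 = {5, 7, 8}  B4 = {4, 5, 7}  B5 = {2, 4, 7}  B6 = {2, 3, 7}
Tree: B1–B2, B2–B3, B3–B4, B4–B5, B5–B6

Checking the three conditions: (i) the bags cover all of {1, 2, 3, 4, 5, 6, 7, 8}; (ii) for each edge, some bag contains both endpoints; (iii) the bags containing any fixed vertex form a subtree. All hold, so the decomposition is valid with width 3 − 1 = 2.

Yes; width 2.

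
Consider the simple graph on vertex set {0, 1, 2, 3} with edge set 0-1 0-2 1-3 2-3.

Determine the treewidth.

A width-2 tree decomposition is:
Bags: B1 = {0, 2, 3}  B2 = {0, 1, 3}
Tree: B1–B2
Every bag has size at most 3, so the width is 3 − 1 = 2 and tw(G) ≤ 2. Since 3–2–0–1–3 is a cycle in G, G is not acyclic. Forests are exactly the graphs of treewidth ≤ 1, so tw(G) ≥ 2. Combining the bounds, tw(G) = 2.

2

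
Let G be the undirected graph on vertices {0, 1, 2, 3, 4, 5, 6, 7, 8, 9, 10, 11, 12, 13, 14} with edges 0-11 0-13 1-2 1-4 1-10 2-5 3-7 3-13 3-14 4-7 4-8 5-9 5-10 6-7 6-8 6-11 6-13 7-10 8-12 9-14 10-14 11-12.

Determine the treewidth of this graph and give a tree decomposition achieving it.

Treewidth 3.
One such decomposition:
Bags: B1 = {0, 8, 11, 12}  B2 = {0, 6, 8, 11}  B3 = {0, 6, 8, 13}  B4 = {4, 6, 8, 13}  B5 = {4, 6, 7, 13}  B6 = {3, 4, 7, 13}  B7 = {1, 3, 4, 7}  B8 = {1, 3, 7, 10}  B9 = {1, 3, 10, 14}  B10 = {1, 2, 10, 14}  B11 = {2, 5, 10, 14}  B12 = {2, 5, 9, 14}
Tree: B1–B2, B2–B3, B3–B4, B4–B5, B5–B6, B6–B7, B7–B8, B8–B9, B9–B10, B10–B11, B11–B12

The largest bag has 4 vertices, giving width 3; this decomposition certifies tw(G) ≤ 3. For the lower bound: the 4 vertex sets {0,11,12}, {8}, {6}, {3,4,7,13} are disjoint, each induces a connected subgraph, and every pair is joined by at least one edge of G. Contracting each set to a single vertex therefore yields K_{4} as a minor, and since treewidth is minor-monotone, tw(G) ≥ tw(K_{4}) = 3. The upper and lower bounds meet at 3, so that is the treewidth.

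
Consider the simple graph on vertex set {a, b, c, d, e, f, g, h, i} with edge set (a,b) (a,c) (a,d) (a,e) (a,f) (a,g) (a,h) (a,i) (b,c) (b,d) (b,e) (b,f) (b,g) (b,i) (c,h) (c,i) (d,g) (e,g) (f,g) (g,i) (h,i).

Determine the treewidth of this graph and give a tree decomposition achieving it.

The largest bag has 4 vertices, giving width 3; this decomposition certifies tw(G) ≤ 3. Conversely, {a, c, h, i} is a clique of size 4, and the vertices of any clique must share a bag in every tree decomposition; so some bag has ≥ 4 vertices and tw(G) ≥ 3. Therefore the treewidth is 3.

Treewidth 3.
Bags: B1 = {a, b, g, i}  B2 = {a, b, e, g}  B3 = {a, b, c, i}  B4 = {a, b, d, g}  B5 = {a, b, f, g}  B6 = {a, c, h, i}
Tree: B1–B2, B1–B3, B1–B4, B4–B5, B3–B6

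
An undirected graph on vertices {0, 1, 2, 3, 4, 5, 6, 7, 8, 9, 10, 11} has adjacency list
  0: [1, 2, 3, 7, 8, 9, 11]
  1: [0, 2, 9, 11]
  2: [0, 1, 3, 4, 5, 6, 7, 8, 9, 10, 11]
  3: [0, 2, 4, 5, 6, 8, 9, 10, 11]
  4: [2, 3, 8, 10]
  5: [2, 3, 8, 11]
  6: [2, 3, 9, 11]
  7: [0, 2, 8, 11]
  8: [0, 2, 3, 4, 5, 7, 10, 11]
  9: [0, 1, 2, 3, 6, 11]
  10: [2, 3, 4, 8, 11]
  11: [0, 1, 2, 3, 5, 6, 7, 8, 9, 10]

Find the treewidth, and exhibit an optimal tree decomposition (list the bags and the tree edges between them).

Every bag has size at most 5, so the width is 5 − 1 = 4 and tw(G) ≤ 4. Conversely, {0, 1, 2, 9, 11} is a clique of size 5, and the vertices of any clique must share a bag in every tree decomposition; so some bag has ≥ 5 vertices and tw(G) ≥ 4. The upper and lower bounds meet at 4, so that is the treewidth.

Treewidth 4.
One optimal decomposition is:
Bags: B1 = {0, 2, 7, 8, 11}  B2 = {0, 2, 3, 8, 11}  B3 = {0, 2, 3, 9, 11}  B4 = {2, 3, 8, 10, 11}  B5 = {2, 3, 4, 8, 10}  B6 = {2, 3, 6, 9, 11}  B7 = {0, 1, 2, 9, 11}  B8 = {2, 3, 5, 8, 11}
Tree: B1–B2, B2–B3, B2–B4, B4–B5, B3–B6, B3–B7, B4–B8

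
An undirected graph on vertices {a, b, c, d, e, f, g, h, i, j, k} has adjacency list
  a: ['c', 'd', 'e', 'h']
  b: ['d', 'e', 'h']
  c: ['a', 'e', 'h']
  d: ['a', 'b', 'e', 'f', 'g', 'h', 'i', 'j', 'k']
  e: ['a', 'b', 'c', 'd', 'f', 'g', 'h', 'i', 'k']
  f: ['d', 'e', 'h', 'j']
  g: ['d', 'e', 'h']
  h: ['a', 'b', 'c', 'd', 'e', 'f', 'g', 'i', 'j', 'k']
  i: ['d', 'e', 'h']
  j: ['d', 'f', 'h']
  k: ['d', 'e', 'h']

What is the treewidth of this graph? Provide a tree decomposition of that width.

The largest bag has 4 vertices, giving width 3; this decomposition certifies tw(G) ≤ 3. For the lower bound, the 4 vertices {d, f, h, j} are pairwise adjacent, and any tree decomposition puts a clique entirely inside one bag — forcing width ≥ 3. Combining the bounds, tw(G) = 3.

Treewidth 3.
Bags: B1 = {b, d, e, h}  B2 = {d, e, g, h}  B3 = {d, e, f, h}  B4 = {a, d, e, h}  B5 = {d, e, h, i}  B6 = {d, f, h, j}  B7 = {d, e, h, k}  B8 = {a, c, e, h}
Tree: B1–B2, B1–B3, B3–B4, B3–B5, B3–B6, B4–B7, B4–B8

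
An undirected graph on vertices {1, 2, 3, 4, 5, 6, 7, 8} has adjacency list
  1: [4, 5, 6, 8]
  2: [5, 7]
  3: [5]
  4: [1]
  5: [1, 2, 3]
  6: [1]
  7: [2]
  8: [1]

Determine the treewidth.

1

A width-1 tree decomposition is:
Bags: B1 = {1, 5}  B2 = {1, 8}  B3 = {2, 5}  B4 = {2, 7}  B5 = {1, 6}  B6 = {3, 5}  B7 = {1, 4}
Tree: B1–B2, B1–B3, B3–B4, B1–B5, B1–B6, B5–B7
Each bag holds 2 vertices, so the decomposition has width 1, which upper-bounds the treewidth. G has an edge, so its treewidth is at least 1. Therefore the treewidth is 1.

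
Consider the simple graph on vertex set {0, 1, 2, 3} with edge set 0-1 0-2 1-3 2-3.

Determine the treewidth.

A width-2 tree decomposition is:
Bags: B1 = {1, 2, 3}  B2 = {0, 1, 2}
Tree: B1–B2
Each bag holds 3 vertices, so the decomposition has width 2, which upper-bounds the treewidth. Since 1–3–2–0–1 is a cycle in G, G is not acyclic. Forests are exactly the graphs of treewidth ≤ 1, so tw(G) ≥ 2. Combining the bounds, tw(G) = 2.

2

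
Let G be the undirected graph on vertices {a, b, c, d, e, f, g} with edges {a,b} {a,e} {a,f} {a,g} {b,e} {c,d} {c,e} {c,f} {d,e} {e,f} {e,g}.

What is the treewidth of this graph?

2

A width-2 tree decomposition is:
Bags: B1 = {a, e, f}  B2 = {c, e, f}  B3 = {a, e, g}  B4 = {a, b, e}  B5 = {c, d, e}
Tree: B1–B2, B1–B3, B1–B4, B2–B5
Each bag holds 3 vertices, so the decomposition has width 2, which upper-bounds the treewidth. Conversely, {c, d, e} is a clique of size 3, and the vertices of any clique must share a bag in every tree decomposition; so some bag has ≥ 3 vertices and tw(G) ≥ 2. Therefore the treewidth is 2.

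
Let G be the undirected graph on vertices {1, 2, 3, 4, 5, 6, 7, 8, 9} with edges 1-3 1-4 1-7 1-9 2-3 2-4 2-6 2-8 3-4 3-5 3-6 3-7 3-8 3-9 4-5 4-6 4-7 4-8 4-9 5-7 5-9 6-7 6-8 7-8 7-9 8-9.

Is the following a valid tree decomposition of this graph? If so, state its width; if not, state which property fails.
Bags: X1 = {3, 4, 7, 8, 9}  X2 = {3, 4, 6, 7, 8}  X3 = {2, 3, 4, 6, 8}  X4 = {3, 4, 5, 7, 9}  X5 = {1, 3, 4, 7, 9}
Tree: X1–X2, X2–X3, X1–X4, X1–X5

Checking the three conditions: (i) the bags cover all of {1, 2, 3, 4, 5, 6, 7, 8, 9}; (ii) for each edge, some bag contains both endpoints; (iii) the bags containing any fixed vertex form a subtree. All hold, so the decomposition is valid with width 5 − 1 = 4.

Yes; width 4.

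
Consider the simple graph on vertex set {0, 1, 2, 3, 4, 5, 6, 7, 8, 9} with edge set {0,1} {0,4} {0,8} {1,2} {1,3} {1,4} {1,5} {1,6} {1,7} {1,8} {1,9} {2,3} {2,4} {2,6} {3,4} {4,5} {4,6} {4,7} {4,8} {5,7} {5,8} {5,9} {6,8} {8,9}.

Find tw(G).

A width-3 tree decomposition is:
Bags: B1 = {1, 2, 4, 6}  B2 = {1, 4, 6, 8}  B3 = {1, 4, 5, 8}  B4 = {1, 5, 8, 9}  B5 = {1, 2, 3, 4}  B6 = {0, 1, 4, 8}  B7 = {1, 4, 5, 7}
Tree: B1–B2, B2–B3, B3–B4, B1–B5, B2–B6, B3–B7
Each bag holds 4 vertices, so the decomposition has width 3, which upper-bounds the treewidth. For the lower bound, the 4 vertices {1, 5, 8, 9} are pairwise adjacent, and any tree decomposition puts a clique entirely inside one bag — forcing width ≥ 3. Combining the bounds, tw(G) = 3.

3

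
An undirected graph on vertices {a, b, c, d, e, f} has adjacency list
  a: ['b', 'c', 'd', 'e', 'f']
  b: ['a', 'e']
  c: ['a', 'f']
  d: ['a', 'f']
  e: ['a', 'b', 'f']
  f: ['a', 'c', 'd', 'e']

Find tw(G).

A width-2 tree decomposition is:
Bags: B1 = {a, b, e}  B2 = {a, e, f}  B3 = {a, c, f}  B4 = {a, d, f}
Tree: B1–B2, B2–B3, B2–B4
Every bag has size at most 3, so the width is 3 − 1 = 2 and tw(G) ≤ 2. Conversely, {a, d, f} is a clique of size 3, and the vertices of any clique must share a bag in every tree decomposition; so some bag has ≥ 3 vertices and tw(G) ≥ 2. Hence tw(G) = 2 exactly.

2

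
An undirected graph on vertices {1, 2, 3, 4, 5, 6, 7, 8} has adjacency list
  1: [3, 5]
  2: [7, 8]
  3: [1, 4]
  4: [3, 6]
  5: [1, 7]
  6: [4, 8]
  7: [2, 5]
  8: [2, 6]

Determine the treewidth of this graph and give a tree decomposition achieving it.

The largest bag has 3 vertices, giving width 2; this decomposition certifies tw(G) ≤ 2. For the lower bound, G contains the cycle 5–7–2–8–6–4–3–1–5, so G is not a forest; only forests have treewidth ≤ 1, hence tw(G) ≥ 2. Combining the bounds, tw(G) = 2.

Treewidth 2.
Bags: B1 = {2, 5, 7}  B2 = {2, 5, 8}  B3 = {5, 6, 8}  B4 = {4, 5, 6}  B5 = {3, 4, 5}  B6 = {1, 3, 5}
Tree: B1–B2, B2–B3, B3–B4, B4–B5, B5–B6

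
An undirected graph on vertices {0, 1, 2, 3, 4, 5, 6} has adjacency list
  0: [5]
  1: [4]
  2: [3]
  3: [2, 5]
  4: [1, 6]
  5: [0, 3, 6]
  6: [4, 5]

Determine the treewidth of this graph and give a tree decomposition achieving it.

Each bag holds 2 vertices, so the decomposition has width 1, which upper-bounds the treewidth. Any graph with an edge has treewidth ≥ 1, and G has the edge 6–4. Therefore the treewidth is 1.

Treewidth 1.
One optimal decomposition is:
Bags: B1 = {4, 6}  B2 = {5, 6}  B3 = {0, 5}  B4 = {3, 5}  B5 = {1, 4}  B6 = {2, 3}
Tree: B1–B2, B2–B3, B2–B4, B1–B5, B4–B6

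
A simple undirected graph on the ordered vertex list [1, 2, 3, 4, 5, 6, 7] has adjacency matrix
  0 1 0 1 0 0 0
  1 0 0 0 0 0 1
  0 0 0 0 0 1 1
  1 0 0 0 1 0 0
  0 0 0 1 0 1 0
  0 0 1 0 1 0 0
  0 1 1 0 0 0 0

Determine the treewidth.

2

A width-2 tree decomposition is:
Bags: B1 = {2, 3, 7}  B2 = {1, 2, 3}  B3 = {1, 3, 4}  B4 = {3, 4, 5}  B5 = {3, 5, 6}
Tree: B1–B2, B2–B3, B3–B4, B4–B5
Every bag has size at most 3, so the width is 3 − 1 = 2 and tw(G) ≤ 2. For the lower bound, G contains the cycle 3–7–2–1–4–5–6–3, so G is not a forest; only forests have treewidth ≤ 1, hence tw(G) ≥ 2. Hence tw(G) = 2 exactly.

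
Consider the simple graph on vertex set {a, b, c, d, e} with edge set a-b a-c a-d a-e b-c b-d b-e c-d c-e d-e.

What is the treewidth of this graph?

4

A width-4 tree decomposition is:
Bags: B1 = {a, b, c, d, e}
Tree: (single bag)
A single bag containing all 5 vertices is trivially a valid decomposition of width 4. For the lower bound, the 5 vertices {a, b, c, d, e} are pairwise adjacent, and any tree decomposition puts a clique entirely inside one bag — forcing width ≥ 4. Hence tw(G) = 4 exactly.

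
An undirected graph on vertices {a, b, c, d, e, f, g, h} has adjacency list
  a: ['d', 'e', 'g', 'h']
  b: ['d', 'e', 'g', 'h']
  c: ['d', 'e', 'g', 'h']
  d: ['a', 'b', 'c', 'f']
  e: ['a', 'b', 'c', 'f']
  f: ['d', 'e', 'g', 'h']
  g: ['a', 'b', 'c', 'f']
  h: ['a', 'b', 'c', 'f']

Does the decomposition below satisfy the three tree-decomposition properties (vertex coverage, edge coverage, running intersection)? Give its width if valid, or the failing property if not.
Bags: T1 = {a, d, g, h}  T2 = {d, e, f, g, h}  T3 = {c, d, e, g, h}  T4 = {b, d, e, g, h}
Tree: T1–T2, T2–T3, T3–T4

No — edge (e,a) lies in no bag.

A tree decomposition must satisfy three properties: every vertex lies in some bag; for every edge, both endpoints lie together in some bag; and for every vertex, the bags containing it form a connected subtree. Here edge (e,a) lies in no bag, so the decomposition is invalid.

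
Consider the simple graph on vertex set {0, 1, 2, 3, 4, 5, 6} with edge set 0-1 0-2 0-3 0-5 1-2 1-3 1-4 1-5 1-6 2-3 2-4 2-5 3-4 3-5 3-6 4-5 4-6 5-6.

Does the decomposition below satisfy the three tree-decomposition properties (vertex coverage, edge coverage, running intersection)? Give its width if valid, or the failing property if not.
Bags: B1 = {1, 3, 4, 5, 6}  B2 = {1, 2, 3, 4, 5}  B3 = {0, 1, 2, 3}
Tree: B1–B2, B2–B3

A tree decomposition must satisfy three properties: every vertex lies in some bag; for every edge, both endpoints lie together in some bag; and for every vertex, the bags containing it form a connected subtree. Here edge (5,0) lies in no bag, so the decomposition is invalid.

No — edge (5,0) lies in no bag.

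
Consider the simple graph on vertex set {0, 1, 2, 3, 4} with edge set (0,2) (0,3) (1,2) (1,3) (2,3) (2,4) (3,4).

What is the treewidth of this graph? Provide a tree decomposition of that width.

Every bag has size at most 3, so the width is 3 − 1 = 2 and tw(G) ≤ 2. On the other hand G contains the 3-clique {0, 2, 3}. A clique must lie in a single bag of any decomposition, so no decomposition can have width below 2. The upper and lower bounds meet at 2, so that is the treewidth.

Treewidth 2.
One optimal decomposition is:
Bags: B1 = {2, 3, 4}  B2 = {0, 2, 3}  B3 = {1, 2, 3}
Tree: B1–B2, B1–B3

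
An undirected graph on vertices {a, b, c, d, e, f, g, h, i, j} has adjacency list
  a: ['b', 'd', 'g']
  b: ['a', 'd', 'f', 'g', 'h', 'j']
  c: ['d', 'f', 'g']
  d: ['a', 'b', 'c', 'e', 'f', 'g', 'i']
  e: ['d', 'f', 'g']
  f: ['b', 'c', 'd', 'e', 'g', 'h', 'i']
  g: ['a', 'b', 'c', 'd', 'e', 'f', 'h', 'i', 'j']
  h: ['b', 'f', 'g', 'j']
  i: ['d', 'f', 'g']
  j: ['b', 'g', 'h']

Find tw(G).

A width-3 tree decomposition is:
Bags: B1 = {c, d, f, g}  B2 = {d, f, g, i}  B3 = {b, d, f, g}  B4 = {a, b, d, g}  B5 = {b, f, g, h}  B6 = {d, e, f, g}  B7 = {b, g, h, j}
Tree: B1–B2, B1–B3, B3–B4, B3–B5, B3–B6, B5–B7
The largest bag has 4 vertices, giving width 3; this decomposition certifies tw(G) ≤ 3. On the other hand G contains the 4-clique {a, b, d, g}. A clique must lie in a single bag of any decomposition, so no decomposition can have width below 3. Therefore the treewidth is 3.

3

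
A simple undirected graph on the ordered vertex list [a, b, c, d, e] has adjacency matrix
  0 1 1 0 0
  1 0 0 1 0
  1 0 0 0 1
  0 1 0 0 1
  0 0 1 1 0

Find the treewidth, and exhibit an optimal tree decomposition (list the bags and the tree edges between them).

The largest bag has 3 vertices, giving width 2; this decomposition certifies tw(G) ≤ 2. For the lower bound, G contains the cycle a–c–e–d–b–a, so G is not a forest; only forests have treewidth ≤ 1, hence tw(G) ≥ 2. Therefore the treewidth is 2.

Treewidth 2.
One such decomposition:
Bags: B1 = {a, c, e}  B2 = {a, d, e}  B3 = {a, b, d}
Tree: B1–B2, B2–B3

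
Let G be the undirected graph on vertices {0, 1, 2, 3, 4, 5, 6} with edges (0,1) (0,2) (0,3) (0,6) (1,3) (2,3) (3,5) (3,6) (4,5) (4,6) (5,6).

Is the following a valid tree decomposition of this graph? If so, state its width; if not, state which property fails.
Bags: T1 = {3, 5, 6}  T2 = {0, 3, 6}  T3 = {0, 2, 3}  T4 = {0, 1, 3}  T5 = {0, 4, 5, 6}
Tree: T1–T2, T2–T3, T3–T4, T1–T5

No — bags containing vertex 0 are not connected in the tree.

A tree decomposition must satisfy three properties: every vertex lies in some bag; for every edge, both endpoints lie together in some bag; and for every vertex, the bags containing it form a connected subtree. Here bags containing vertex 0 are not connected in the tree, so the decomposition is invalid.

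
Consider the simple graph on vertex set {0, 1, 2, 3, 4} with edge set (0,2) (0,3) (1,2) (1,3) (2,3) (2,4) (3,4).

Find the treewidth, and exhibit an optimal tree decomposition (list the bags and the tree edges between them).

Every bag has size at most 3, so the width is 3 − 1 = 2 and tw(G) ≤ 2. On the other hand G contains the 3-clique {0, 2, 3}. A clique must lie in a single bag of any decomposition, so no decomposition can have width below 2. Therefore the treewidth is 2.

Treewidth 2.
One optimal decomposition is:
Bags: B1 = {0, 2, 3}  B2 = {2, 3, 4}  B3 = {1, 2, 3}
Tree: B1–B2, B1–B3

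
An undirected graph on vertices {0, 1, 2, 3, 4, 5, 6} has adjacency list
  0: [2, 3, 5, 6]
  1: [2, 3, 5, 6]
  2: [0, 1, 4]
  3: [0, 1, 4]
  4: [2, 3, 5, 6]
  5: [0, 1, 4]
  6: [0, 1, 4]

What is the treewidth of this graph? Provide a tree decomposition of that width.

The largest bag has 4 vertices, giving width 3; this decomposition certifies tw(G) ≤ 3. For the lower bound: the 4 vertex sets {3,4}, {1,6}, {0}, {5} are disjoint, each induces a connected subgraph, and every pair is joined by at least one edge of G. Contracting each set to a single vertex therefore yields K_{4} as a minor, and since treewidth is minor-monotone, tw(G) ≥ tw(K_{4}) = 3. The upper and lower bounds meet at 3, so that is the treewidth.

Treewidth 3.
One such decomposition:
Bags: B1 = {0, 1, 3, 4}  B2 = {0, 1, 4, 6}  B3 = {0, 1, 4, 5}  B4 = {0, 1, 2, 4}
Tree: B1–B2, B2–B3, B3–B4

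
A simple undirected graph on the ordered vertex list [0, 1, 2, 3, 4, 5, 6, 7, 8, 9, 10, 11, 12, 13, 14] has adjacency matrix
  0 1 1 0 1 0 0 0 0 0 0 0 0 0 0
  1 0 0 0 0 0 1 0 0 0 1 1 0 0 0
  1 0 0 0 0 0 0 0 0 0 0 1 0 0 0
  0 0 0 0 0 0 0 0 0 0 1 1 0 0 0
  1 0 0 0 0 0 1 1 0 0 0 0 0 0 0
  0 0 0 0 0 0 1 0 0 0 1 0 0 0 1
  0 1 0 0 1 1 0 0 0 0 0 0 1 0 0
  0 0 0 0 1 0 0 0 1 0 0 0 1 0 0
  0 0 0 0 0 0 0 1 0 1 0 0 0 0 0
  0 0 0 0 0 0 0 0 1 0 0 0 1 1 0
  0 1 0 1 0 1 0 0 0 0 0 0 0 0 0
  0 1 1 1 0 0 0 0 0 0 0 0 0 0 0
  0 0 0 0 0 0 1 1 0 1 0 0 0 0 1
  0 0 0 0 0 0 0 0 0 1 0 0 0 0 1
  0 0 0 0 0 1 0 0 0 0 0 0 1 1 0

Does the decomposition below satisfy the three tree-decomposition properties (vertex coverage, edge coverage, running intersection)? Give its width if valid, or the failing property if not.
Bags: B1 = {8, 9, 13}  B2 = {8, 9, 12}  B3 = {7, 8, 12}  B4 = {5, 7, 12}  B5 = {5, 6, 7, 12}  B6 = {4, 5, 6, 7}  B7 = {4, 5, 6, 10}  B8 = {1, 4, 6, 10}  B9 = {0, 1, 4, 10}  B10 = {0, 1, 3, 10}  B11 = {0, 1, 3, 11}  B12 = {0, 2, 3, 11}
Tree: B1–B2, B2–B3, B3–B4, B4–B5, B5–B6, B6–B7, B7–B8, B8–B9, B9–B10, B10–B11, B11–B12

No — vertex 14 appears in no bag.

A tree decomposition must satisfy three properties: every vertex lies in some bag; for every edge, both endpoints lie together in some bag; and for every vertex, the bags containing it form a connected subtree. Here vertex 14 appears in no bag, so the decomposition is invalid.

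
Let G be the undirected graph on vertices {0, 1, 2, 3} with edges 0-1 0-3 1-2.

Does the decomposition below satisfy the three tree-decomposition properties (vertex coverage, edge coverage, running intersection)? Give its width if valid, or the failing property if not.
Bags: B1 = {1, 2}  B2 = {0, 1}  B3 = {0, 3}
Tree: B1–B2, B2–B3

Vertex coverage: the bags together contain {0, 1, 2, 3}, the full vertex set. Edge coverage: each edge of G has both endpoints in at least one bag. Running intersection: for every vertex, the bags containing it form a connected subtree. All three properties hold, so this is a valid tree decomposition of width max|bag| − 1 = 1, and hence tw(G) ≤ 1.

Yes; width 1.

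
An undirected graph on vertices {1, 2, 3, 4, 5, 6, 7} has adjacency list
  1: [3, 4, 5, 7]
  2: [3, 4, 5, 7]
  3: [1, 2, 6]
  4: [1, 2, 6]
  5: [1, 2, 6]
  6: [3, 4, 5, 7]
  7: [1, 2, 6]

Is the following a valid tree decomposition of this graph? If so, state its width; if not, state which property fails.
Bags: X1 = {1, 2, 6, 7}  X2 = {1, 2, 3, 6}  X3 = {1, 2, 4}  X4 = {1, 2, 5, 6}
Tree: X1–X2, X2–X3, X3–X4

A tree decomposition must satisfy three properties: every vertex lies in some bag; for every edge, both endpoints lie together in some bag; and for every vertex, the bags containing it form a connected subtree. Here edge (6,4) lies in no bag, so the decomposition is invalid.

No — edge (6,4) lies in no bag.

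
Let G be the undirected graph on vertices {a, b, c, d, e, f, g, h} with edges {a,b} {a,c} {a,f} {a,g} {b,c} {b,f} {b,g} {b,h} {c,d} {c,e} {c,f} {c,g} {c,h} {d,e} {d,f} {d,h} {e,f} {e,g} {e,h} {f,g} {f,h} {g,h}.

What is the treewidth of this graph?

A width-4 tree decomposition is:
Bags: B1 = {c, d, e, f, h}  B2 = {c, e, f, g, h}  B3 = {b, c, f, g, h}  B4 = {a, b, c, f, g}
Tree: B1–B2, B2–B3, B3–B4
Each bag holds 5 vertices, so the decomposition has width 4, which upper-bounds the treewidth. Conversely, {c, d, e, f, h} is a clique of size 5, and the vertices of any clique must share a bag in every tree decomposition; so some bag has ≥ 5 vertices and tw(G) ≥ 4. The upper and lower bounds meet at 4, so that is the treewidth.

4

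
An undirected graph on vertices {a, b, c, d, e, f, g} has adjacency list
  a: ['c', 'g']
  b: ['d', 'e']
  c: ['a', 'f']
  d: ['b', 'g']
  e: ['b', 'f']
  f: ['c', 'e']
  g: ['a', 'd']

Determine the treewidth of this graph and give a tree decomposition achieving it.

Treewidth 2.
One optimal decomposition is:
Bags: B1 = {a, c, g}  B2 = {c, d, g}  B3 = {b, c, d}  B4 = {b, c, e}  B5 = {c, e, f}
Tree: B1–B2, B2–B3, B3–B4, B4–B5

The largest bag has 3 vertices, giving width 2; this decomposition certifies tw(G) ≤ 2. The edges c–a–g–d–b–e–f–c form a cycle, so G is not a tree and its treewidth is at least 2. Hence tw(G) = 2 exactly.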